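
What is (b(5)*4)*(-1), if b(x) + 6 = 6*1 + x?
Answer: -20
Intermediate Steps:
b(x) = x (b(x) = -6 + (6*1 + x) = -6 + (6 + x) = x)
(b(5)*4)*(-1) = (5*4)*(-1) = 20*(-1) = -20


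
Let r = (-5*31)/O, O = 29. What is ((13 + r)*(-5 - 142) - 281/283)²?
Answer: 85443604832041/67354849 ≈ 1.2686e+6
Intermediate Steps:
r = -155/29 (r = -5*31/29 = -155*1/29 = -155/29 ≈ -5.3448)
((13 + r)*(-5 - 142) - 281/283)² = ((13 - 155/29)*(-5 - 142) - 281/283)² = ((222/29)*(-147) - 281*1/283)² = (-32634/29 - 281/283)² = (-9243571/8207)² = 85443604832041/67354849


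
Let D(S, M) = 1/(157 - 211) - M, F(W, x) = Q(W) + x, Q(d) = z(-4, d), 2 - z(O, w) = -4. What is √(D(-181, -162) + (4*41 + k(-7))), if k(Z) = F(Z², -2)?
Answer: √106914/18 ≈ 18.165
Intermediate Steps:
z(O, w) = 6 (z(O, w) = 2 - 1*(-4) = 2 + 4 = 6)
Q(d) = 6
F(W, x) = 6 + x
k(Z) = 4 (k(Z) = 6 - 2 = 4)
D(S, M) = -1/54 - M (D(S, M) = 1/(-54) - M = -1/54 - M)
√(D(-181, -162) + (4*41 + k(-7))) = √((-1/54 - 1*(-162)) + (4*41 + 4)) = √((-1/54 + 162) + (164 + 4)) = √(8747/54 + 168) = √(17819/54) = √106914/18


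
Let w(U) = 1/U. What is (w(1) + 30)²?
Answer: 961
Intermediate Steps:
(w(1) + 30)² = (1/1 + 30)² = (1 + 30)² = 31² = 961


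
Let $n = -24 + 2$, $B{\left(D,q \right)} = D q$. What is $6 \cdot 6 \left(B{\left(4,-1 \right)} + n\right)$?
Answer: $-936$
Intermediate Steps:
$n = -22$
$6 \cdot 6 \left(B{\left(4,-1 \right)} + n\right) = 6 \cdot 6 \left(4 \left(-1\right) - 22\right) = 36 \left(-4 - 22\right) = 36 \left(-26\right) = -936$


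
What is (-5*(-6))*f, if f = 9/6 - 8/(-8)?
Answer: 75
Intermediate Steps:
f = 5/2 (f = 9*(⅙) - 8*(-⅛) = 3/2 + 1 = 5/2 ≈ 2.5000)
(-5*(-6))*f = -5*(-6)*(5/2) = 30*(5/2) = 75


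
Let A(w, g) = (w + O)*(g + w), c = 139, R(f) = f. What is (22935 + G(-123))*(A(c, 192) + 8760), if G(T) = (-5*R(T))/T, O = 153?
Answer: 2417097160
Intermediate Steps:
A(w, g) = (153 + w)*(g + w) (A(w, g) = (w + 153)*(g + w) = (153 + w)*(g + w))
G(T) = -5 (G(T) = (-5*T)/T = -5)
(22935 + G(-123))*(A(c, 192) + 8760) = (22935 - 5)*((139**2 + 153*192 + 153*139 + 192*139) + 8760) = 22930*((19321 + 29376 + 21267 + 26688) + 8760) = 22930*(96652 + 8760) = 22930*105412 = 2417097160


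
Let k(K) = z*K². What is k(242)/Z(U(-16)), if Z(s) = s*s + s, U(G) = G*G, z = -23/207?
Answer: -14641/148032 ≈ -0.098904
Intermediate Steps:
z = -⅑ (z = -23*1/207 = -⅑ ≈ -0.11111)
U(G) = G²
k(K) = -K²/9
Z(s) = s + s² (Z(s) = s² + s = s + s²)
k(242)/Z(U(-16)) = (-⅑*242²)/(((-16)²*(1 + (-16)²))) = (-⅑*58564)/((256*(1 + 256))) = -58564/(9*(256*257)) = -58564/9/65792 = -58564/9*1/65792 = -14641/148032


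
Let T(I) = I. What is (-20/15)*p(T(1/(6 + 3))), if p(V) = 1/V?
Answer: -12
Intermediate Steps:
p(V) = 1/V
(-20/15)*p(T(1/(6 + 3))) = (-20/15)/(1/(6 + 3)) = (-20*1/15)/(1/9) = -4/(3*⅑) = -4/3*9 = -12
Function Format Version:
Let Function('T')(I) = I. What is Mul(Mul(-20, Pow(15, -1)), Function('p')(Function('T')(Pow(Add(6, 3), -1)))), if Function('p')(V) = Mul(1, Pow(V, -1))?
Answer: -12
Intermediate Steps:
Function('p')(V) = Pow(V, -1)
Mul(Mul(-20, Pow(15, -1)), Function('p')(Function('T')(Pow(Add(6, 3), -1)))) = Mul(Mul(-20, Pow(15, -1)), Pow(Pow(Add(6, 3), -1), -1)) = Mul(Mul(-20, Rational(1, 15)), Pow(Pow(9, -1), -1)) = Mul(Rational(-4, 3), Pow(Rational(1, 9), -1)) = Mul(Rational(-4, 3), 9) = -12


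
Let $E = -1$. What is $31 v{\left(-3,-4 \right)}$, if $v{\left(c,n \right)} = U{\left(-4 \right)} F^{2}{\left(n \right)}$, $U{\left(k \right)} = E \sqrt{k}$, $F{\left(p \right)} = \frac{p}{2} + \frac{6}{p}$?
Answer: $- \frac{1519 i}{2} \approx - 759.5 i$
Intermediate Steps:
$F{\left(p \right)} = \frac{p}{2} + \frac{6}{p}$ ($F{\left(p \right)} = p \frac{1}{2} + \frac{6}{p} = \frac{p}{2} + \frac{6}{p}$)
$U{\left(k \right)} = - \sqrt{k}$
$v{\left(c,n \right)} = - 2 i \left(\frac{n}{2} + \frac{6}{n}\right)^{2}$ ($v{\left(c,n \right)} = - \sqrt{-4} \left(\frac{n}{2} + \frac{6}{n}\right)^{2} = - 2 i \left(\frac{n}{2} + \frac{6}{n}\right)^{2}$)
$31 v{\left(-3,-4 \right)} = 31 \left(- \frac{i \left(12 + \left(-4\right)^{2}\right)^{2}}{2 \cdot 16}\right) = 31 \left(\left(- \frac{1}{2}\right) i \frac{1}{16} \left(12 + 16\right)^{2}\right) = 31 \left(\left(- \frac{1}{2}\right) i \frac{1}{16} \cdot 28^{2}\right) = 31 \left(\left(- \frac{1}{2}\right) i \frac{1}{16} \cdot 784\right) = 31 \left(- \frac{49 i}{2}\right) = - \frac{1519 i}{2}$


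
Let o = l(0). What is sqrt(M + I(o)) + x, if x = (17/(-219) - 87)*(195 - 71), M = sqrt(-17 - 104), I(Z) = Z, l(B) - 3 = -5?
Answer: -2364680/219 + sqrt(-2 + 11*I) ≈ -10795.0 + 2.5671*I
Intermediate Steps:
l(B) = -2 (l(B) = 3 - 5 = -2)
o = -2
M = 11*I (M = sqrt(-121) = 11*I ≈ 11.0*I)
x = -2364680/219 (x = (17*(-1/219) - 87)*124 = (-17/219 - 87)*124 = -19070/219*124 = -2364680/219 ≈ -10798.)
sqrt(M + I(o)) + x = sqrt(11*I - 2) - 2364680/219 = sqrt(-2 + 11*I) - 2364680/219 = -2364680/219 + sqrt(-2 + 11*I)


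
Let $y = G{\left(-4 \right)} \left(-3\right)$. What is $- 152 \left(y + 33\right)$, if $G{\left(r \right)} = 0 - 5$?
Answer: $-7296$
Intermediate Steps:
$G{\left(r \right)} = -5$
$y = 15$ ($y = \left(-5\right) \left(-3\right) = 15$)
$- 152 \left(y + 33\right) = - 152 \left(15 + 33\right) = \left(-152\right) 48 = -7296$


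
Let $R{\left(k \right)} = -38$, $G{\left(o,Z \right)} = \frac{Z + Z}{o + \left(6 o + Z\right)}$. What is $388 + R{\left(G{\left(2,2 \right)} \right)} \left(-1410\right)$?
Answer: $53968$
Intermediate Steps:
$G{\left(o,Z \right)} = \frac{2 Z}{Z + 7 o}$ ($G{\left(o,Z \right)} = \frac{2 Z}{o + \left(Z + 6 o\right)} = \frac{2 Z}{Z + 7 o}$)
$388 + R{\left(G{\left(2,2 \right)} \right)} \left(-1410\right) = 388 - -53580 = 388 + 53580 = 53968$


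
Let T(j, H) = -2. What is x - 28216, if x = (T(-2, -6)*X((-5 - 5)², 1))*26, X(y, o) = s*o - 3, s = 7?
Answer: -28424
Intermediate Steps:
X(y, o) = -3 + 7*o (X(y, o) = 7*o - 3 = -3 + 7*o)
x = -208 (x = -2*(-3 + 7*1)*26 = -2*(-3 + 7)*26 = -2*4*26 = -8*26 = -208)
x - 28216 = -208 - 28216 = -28424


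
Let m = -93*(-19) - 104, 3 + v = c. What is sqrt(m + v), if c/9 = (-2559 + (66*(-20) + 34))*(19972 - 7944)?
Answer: 4*I*sqrt(26014205) ≈ 20402.0*I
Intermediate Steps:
c = -416228940 (c = 9*((-2559 + (66*(-20) + 34))*(19972 - 7944)) = 9*((-2559 + (-1320 + 34))*12028) = 9*((-2559 - 1286)*12028) = 9*(-3845*12028) = 9*(-46247660) = -416228940)
v = -416228943 (v = -3 - 416228940 = -416228943)
m = 1663 (m = 1767 - 104 = 1663)
sqrt(m + v) = sqrt(1663 - 416228943) = sqrt(-416227280) = 4*I*sqrt(26014205)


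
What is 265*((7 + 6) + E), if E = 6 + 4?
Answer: 6095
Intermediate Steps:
E = 10
265*((7 + 6) + E) = 265*((7 + 6) + 10) = 265*(13 + 10) = 265*23 = 6095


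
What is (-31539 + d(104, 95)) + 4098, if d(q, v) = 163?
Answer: -27278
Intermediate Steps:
(-31539 + d(104, 95)) + 4098 = (-31539 + 163) + 4098 = -31376 + 4098 = -27278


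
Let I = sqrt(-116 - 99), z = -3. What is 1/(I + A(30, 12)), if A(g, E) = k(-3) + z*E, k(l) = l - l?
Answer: -36/1511 - I*sqrt(215)/1511 ≈ -0.023825 - 0.0097041*I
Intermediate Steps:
k(l) = 0
I = I*sqrt(215) (I = sqrt(-215) = I*sqrt(215) ≈ 14.663*I)
A(g, E) = -3*E (A(g, E) = 0 - 3*E = -3*E)
1/(I + A(30, 12)) = 1/(I*sqrt(215) - 3*12) = 1/(I*sqrt(215) - 36) = 1/(-36 + I*sqrt(215))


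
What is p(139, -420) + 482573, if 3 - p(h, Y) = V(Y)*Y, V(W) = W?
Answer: 306176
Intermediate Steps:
p(h, Y) = 3 - Y**2 (p(h, Y) = 3 - Y*Y = 3 - Y**2)
p(139, -420) + 482573 = (3 - 1*(-420)**2) + 482573 = (3 - 1*176400) + 482573 = (3 - 176400) + 482573 = -176397 + 482573 = 306176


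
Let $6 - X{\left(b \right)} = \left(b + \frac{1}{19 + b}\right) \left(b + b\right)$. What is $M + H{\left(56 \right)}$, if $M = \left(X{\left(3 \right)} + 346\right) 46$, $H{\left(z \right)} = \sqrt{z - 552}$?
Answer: $\frac{168866}{11} + 4 i \sqrt{31} \approx 15351.0 + 22.271 i$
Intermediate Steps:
$H{\left(z \right)} = \sqrt{-552 + z}$
$X{\left(b \right)} = 6 - 2 b \left(b + \frac{1}{19 + b}\right)$ ($X{\left(b \right)} = 6 - \left(b + \frac{1}{19 + b}\right) \left(b + b\right) = 6 - \left(b + \frac{1}{19 + b}\right) 2 b = 6 - 2 b \left(b + \frac{1}{19 + b}\right)$)
$M = \frac{168866}{11}$ ($M = \left(\frac{2 \left(57 - 3^{3} - 19 \cdot 3^{2} + 2 \cdot 3\right)}{19 + 3} + 346\right) 46 = \left(\frac{2 \left(57 - 27 - 171 + 6\right)}{22} + 346\right) 46 = \left(2 \cdot \frac{1}{22} \left(57 - 27 - 171 + 6\right) + 346\right) 46 = \left(2 \cdot \frac{1}{22} \left(-135\right) + 346\right) 46 = \left(- \frac{135}{11} + 346\right) 46 = \frac{3671}{11} \cdot 46 = \frac{168866}{11} \approx 15351.0$)
$M + H{\left(56 \right)} = \frac{168866}{11} + \sqrt{-552 + 56} = \frac{168866}{11} + \sqrt{-496} = \frac{168866}{11} + 4 i \sqrt{31}$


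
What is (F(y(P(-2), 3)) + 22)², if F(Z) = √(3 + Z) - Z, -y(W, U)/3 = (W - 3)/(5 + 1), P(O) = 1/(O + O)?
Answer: 26865/64 + 163*√74/16 ≈ 507.40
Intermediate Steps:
P(O) = 1/(2*O)
y(W, U) = 3/2 - W/2 (y(W, U) = -3*(W - 3)/(5 + 1) = -3*(-3 + W)/6 = -3*(-½ + W/6) = 3/2 - W/2)
(F(y(P(-2), 3)) + 22)² = ((√(3 + (3/2 - 1/(4*(-2)))) - (3/2 - 1/(4*(-2)))) + 22)² = ((√(3 + (3/2 - (-1)/(4*2))) - (3/2 - (-1)/(4*2))) + 22)² = ((√(3 + (3/2 - ½*(-¼))) - (3/2 - ½*(-¼))) + 22)² = ((√(3 + (3/2 + ⅛)) - (3/2 + ⅛)) + 22)² = ((√(3 + 13/8) - 1*13/8) + 22)² = ((√(37/8) - 13/8) + 22)² = ((√74/4 - 13/8) + 22)² = ((-13/8 + √74/4) + 22)² = (163/8 + √74/4)²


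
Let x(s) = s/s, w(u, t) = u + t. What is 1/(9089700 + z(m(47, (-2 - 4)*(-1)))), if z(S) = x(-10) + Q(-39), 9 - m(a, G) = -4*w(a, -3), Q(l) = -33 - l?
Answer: 1/9089707 ≈ 1.1001e-7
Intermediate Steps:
w(u, t) = t + u
x(s) = 1
m(a, G) = -3 + 4*a (m(a, G) = 9 - (-4)*(-3 + a) = 9 - (12 - 4*a) = 9 + (-12 + 4*a) = -3 + 4*a)
z(S) = 7 (z(S) = 1 + (-33 - 1*(-39)) = 1 + (-33 + 39) = 1 + 6 = 7)
1/(9089700 + z(m(47, (-2 - 4)*(-1)))) = 1/(9089700 + 7) = 1/9089707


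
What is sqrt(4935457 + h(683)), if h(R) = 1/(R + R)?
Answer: sqrt(9209345603258)/1366 ≈ 2221.6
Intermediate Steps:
h(R) = 1/(2*R)
sqrt(4935457 + h(683)) = sqrt(4935457 + (1/2)/683) = sqrt(4935457 + (1/2)*(1/683)) = sqrt(4935457 + 1/1366) = sqrt(6741834263/1366) = sqrt(9209345603258)/1366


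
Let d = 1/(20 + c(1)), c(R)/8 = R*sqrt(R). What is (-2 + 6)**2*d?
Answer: 4/7 ≈ 0.57143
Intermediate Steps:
c(R) = 8*R**(3/2) (c(R) = 8*(R*sqrt(R)) = 8*R**(3/2))
d = 1/28 (d = 1/(20 + 8*1**(3/2)) = 1/(20 + 8*1) = 1/(20 + 8) = 1/28 ≈ 0.035714)
(-2 + 6)**2*d = (-2 + 6)**2*(1/28) = 4**2*(1/28) = 16*(1/28) = 4/7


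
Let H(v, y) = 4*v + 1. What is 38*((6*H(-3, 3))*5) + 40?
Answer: -12500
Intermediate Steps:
H(v, y) = 1 + 4*v
38*((6*H(-3, 3))*5) + 40 = 38*((6*(1 + 4*(-3)))*5) + 40 = 38*((6*(1 - 12))*5) + 40 = 38*((6*(-11))*5) + 40 = 38*(-66*5) + 40 = 38*(-330) + 40 = -12540 + 40 = -12500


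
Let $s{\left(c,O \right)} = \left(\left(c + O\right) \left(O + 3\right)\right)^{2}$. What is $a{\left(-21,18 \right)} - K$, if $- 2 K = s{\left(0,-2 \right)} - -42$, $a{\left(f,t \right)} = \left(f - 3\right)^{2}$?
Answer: $599$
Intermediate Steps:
$a{\left(f,t \right)} = \left(-3 + f\right)^{2}$
$s{\left(c,O \right)} = \left(3 + O\right)^{2} \left(O + c\right)^{2}$ ($s{\left(c,O \right)} = \left(\left(O + c\right) \left(3 + O\right)\right)^{2} = \left(\left(3 + O\right) \left(O + c\right)\right)^{2} = \left(3 + O\right)^{2} \left(O + c\right)^{2}$)
$K = -23$ ($K = - \frac{\left(3 - 2\right)^{2} \left(-2 + 0\right)^{2} - -42}{2} = - \frac{1^{2} \left(-2\right)^{2} + 42}{2} = - \frac{1 \cdot 4 + 42}{2} = - \frac{4 + 42}{2} = \left(- \frac{1}{2}\right) 46 = -23$)
$a{\left(-21,18 \right)} - K = \left(-3 - 21\right)^{2} - -23 = \left(-24\right)^{2} + 23 = 576 + 23 = 599$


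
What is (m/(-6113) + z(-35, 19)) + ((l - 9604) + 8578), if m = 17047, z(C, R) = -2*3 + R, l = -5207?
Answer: -38039907/6113 ≈ -6222.8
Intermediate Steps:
z(C, R) = -6 + R
(m/(-6113) + z(-35, 19)) + ((l - 9604) + 8578) = (17047/(-6113) + (-6 + 19)) + ((-5207 - 9604) + 8578) = (17047*(-1/6113) + 13) + (-14811 + 8578) = (-17047/6113 + 13) - 6233 = 62422/6113 - 6233 = -38039907/6113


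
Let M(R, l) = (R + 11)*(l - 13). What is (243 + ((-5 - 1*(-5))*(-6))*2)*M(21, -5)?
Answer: -139968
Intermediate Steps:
M(R, l) = (-13 + l)*(11 + R) (M(R, l) = (11 + R)*(-13 + l) = (-13 + l)*(11 + R))
(243 + ((-5 - 1*(-5))*(-6))*2)*M(21, -5) = (243 + ((-5 - 1*(-5))*(-6))*2)*(-143 - 13*21 + 11*(-5) + 21*(-5)) = (243 + ((-5 + 5)*(-6))*2)*(-143 - 273 - 55 - 105) = (243 + (0*(-6))*2)*(-576) = (243 + 0*2)*(-576) = (243 + 0)*(-576) = 243*(-576) = -139968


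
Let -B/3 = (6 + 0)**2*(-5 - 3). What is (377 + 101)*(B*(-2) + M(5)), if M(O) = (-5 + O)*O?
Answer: -825984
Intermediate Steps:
M(O) = O*(-5 + O)
B = 864 (B = -3*(6 + 0)**2*(-5 - 3) = -3*6**2*(-8) = -108*(-8) = -3*(-288) = 864)
(377 + 101)*(B*(-2) + M(5)) = (377 + 101)*(864*(-2) + 5*(-5 + 5)) = 478*(-1728 + 5*0) = 478*(-1728 + 0) = 478*(-1728) = -825984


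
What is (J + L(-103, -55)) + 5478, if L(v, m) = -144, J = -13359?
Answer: -8025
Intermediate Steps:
(J + L(-103, -55)) + 5478 = (-13359 - 144) + 5478 = -13503 + 5478 = -8025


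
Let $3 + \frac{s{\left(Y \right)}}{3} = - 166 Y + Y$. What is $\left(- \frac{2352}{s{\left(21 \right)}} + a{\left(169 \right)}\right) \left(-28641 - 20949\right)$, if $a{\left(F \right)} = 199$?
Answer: $- \frac{2855210370}{289} \approx -9.8796 \cdot 10^{6}$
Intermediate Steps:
$s{\left(Y \right)} = -9 - 495 Y$ ($s{\left(Y \right)} = -9 + 3 \left(- 166 Y + Y\right) = -9 + 3 \left(- 165 Y\right) = -9 - 495 Y$)
$\left(- \frac{2352}{s{\left(21 \right)}} + a{\left(169 \right)}\right) \left(-28641 - 20949\right) = \left(- \frac{2352}{-9 - 10395} + 199\right) \left(-28641 - 20949\right) = \left(- \frac{2352}{-9 - 10395} + 199\right) \left(-49590\right) = \left(- \frac{2352}{-10404} + 199\right) \left(-49590\right) = \left(\left(-2352\right) \left(- \frac{1}{10404}\right) + 199\right) \left(-49590\right) = \left(\frac{196}{867} + 199\right) \left(-49590\right) = \frac{172729}{867} \left(-49590\right) = - \frac{2855210370}{289}$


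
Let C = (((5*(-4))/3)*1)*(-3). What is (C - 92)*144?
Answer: -10368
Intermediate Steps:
C = 20 (C = (-20*⅓*1)*(-3) = -20/3*1*(-3) = -20/3*(-3) = 20)
(C - 92)*144 = (20 - 92)*144 = -72*144 = -10368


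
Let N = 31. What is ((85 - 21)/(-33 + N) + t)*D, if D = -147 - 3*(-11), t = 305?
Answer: -31122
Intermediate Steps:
D = -114 (D = -147 - 1*(-33) = -147 + 33 = -114)
((85 - 21)/(-33 + N) + t)*D = ((85 - 21)/(-33 + 31) + 305)*(-114) = (64/(-2) + 305)*(-114) = (64*(-½) + 305)*(-114) = (-32 + 305)*(-114) = 273*(-114) = -31122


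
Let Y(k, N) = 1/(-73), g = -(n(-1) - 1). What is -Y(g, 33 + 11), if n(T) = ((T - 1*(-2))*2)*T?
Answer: 1/73 ≈ 0.013699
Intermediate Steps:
n(T) = T*(4 + 2*T) (n(T) = ((T + 2)*2)*T = ((2 + T)*2)*T = (4 + 2*T)*T = T*(4 + 2*T))
g = 3 (g = -(2*(-1)*(2 - 1) - 1) = -(2*(-1)*1 - 1) = -(-2 - 1) = -1*(-3) = 3)
Y(k, N) = -1/73
-Y(g, 33 + 11) = -1*(-1/73) = 1/73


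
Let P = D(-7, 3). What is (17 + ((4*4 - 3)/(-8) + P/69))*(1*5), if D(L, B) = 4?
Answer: 42595/552 ≈ 77.165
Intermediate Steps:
P = 4
(17 + ((4*4 - 3)/(-8) + P/69))*(1*5) = (17 + ((4*4 - 3)/(-8) + 4/69))*(1*5) = (17 + ((16 - 3)*(-⅛) + 4*(1/69)))*5 = (17 + (13*(-⅛) + 4/69))*5 = (17 + (-13/8 + 4/69))*5 = (17 - 865/552)*5 = (8519/552)*5 = 42595/552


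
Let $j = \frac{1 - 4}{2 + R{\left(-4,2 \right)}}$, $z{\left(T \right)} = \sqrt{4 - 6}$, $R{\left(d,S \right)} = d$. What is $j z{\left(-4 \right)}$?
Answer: $\frac{3 i \sqrt{2}}{2} \approx 2.1213 i$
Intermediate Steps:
$z{\left(T \right)} = i \sqrt{2}$ ($z{\left(T \right)} = \sqrt{-2} = i \sqrt{2}$)
$j = \frac{3}{2}$ ($j = \frac{1 - 4}{2 - 4} = \frac{1}{-2} \left(-3\right) = \left(- \frac{1}{2}\right) \left(-3\right) = \frac{3}{2} \approx 1.5$)
$j z{\left(-4 \right)} = \frac{3 i \sqrt{2}}{2}$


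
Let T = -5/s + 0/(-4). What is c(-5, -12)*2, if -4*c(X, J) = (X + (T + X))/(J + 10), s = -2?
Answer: -15/8 ≈ -1.8750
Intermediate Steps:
T = 5/2 (T = -5/(-2) + 0/(-4) = -5*(-½) + 0*(-¼) = 5/2 + 0 = 5/2 ≈ 2.5000)
c(X, J) = -(5/2 + 2*X)/(4*(10 + J)) (c(X, J) = -(X + (5/2 + X))/(4*(J + 10)) = -(5/2 + 2*X)/(4*(10 + J)))
c(-5, -12)*2 = ((-5 - 4*(-5))/(8*(10 - 12)))*2 = ((⅛)*(-5 + 20)/(-2))*2 = ((⅛)*(-½)*15)*2 = -15/16*2 = -15/8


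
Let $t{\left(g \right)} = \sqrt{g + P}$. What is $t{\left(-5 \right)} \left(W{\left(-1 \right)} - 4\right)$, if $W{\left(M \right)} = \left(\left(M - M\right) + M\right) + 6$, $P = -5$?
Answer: $i \sqrt{10} \approx 3.1623 i$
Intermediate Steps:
$W{\left(M \right)} = 6 + M$ ($W{\left(M \right)} = \left(0 + M\right) + 6 = M + 6 = 6 + M$)
$t{\left(g \right)} = \sqrt{-5 + g}$ ($t{\left(g \right)} = \sqrt{g - 5} = \sqrt{-5 + g}$)
$t{\left(-5 \right)} \left(W{\left(-1 \right)} - 4\right) = \sqrt{-5 - 5} \left(\left(6 - 1\right) - 4\right) = \sqrt{-10} \left(5 - 4\right) = i \sqrt{10} \cdot 1 = i \sqrt{10}$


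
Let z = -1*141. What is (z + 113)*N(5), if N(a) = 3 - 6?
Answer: 84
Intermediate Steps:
z = -141
N(a) = -3
(z + 113)*N(5) = (-141 + 113)*(-3) = -28*(-3) = 84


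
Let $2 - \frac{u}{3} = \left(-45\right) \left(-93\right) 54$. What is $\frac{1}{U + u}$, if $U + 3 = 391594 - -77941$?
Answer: $- \frac{1}{208432} \approx -4.7977 \cdot 10^{-6}$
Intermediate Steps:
$u = -677964$ ($u = 6 - 3 \left(-45\right) \left(-93\right) 54 = 6 - 3 \cdot 4185 \cdot 54 = 6 - 677970 = -677964$)
$U = 469532$ ($U = -3 + \left(391594 - -77941\right) = -3 + \left(391594 + 77941\right) = -3 + 469535 = 469532$)
$\frac{1}{U + u} = \frac{1}{469532 - 677964} = \frac{1}{-208432} = - \frac{1}{208432}$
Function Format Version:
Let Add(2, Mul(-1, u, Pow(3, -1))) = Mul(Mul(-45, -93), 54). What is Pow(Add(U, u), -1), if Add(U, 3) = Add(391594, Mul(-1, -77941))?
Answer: Rational(-1, 208432) ≈ -4.7977e-6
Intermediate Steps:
u = -677964 (u = Add(6, Mul(-3, Mul(Mul(-45, -93), 54))) = Add(6, Mul(-3, Mul(4185, 54))) = Add(6, Mul(-3, 225990)) = Add(6, -677970) = -677964)
U = 469532 (U = Add(-3, Add(391594, Mul(-1, -77941))) = Add(-3, Add(391594, 77941)) = Add(-3, 469535) = 469532)
Pow(Add(U, u), -1) = Pow(Add(469532, -677964), -1) = Pow(-208432, -1) = Rational(-1, 208432)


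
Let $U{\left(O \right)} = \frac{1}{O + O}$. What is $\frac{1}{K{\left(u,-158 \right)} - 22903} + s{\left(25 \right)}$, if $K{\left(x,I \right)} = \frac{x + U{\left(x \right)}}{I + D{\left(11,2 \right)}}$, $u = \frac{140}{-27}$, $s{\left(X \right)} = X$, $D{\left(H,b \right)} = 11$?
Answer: $\frac{636311939455}{25452522031} \approx 25.0$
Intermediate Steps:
$U{\left(O \right)} = \frac{1}{2 O}$
$u = - \frac{140}{27}$ ($u = 140 \left(- \frac{1}{27}\right) = - \frac{140}{27} \approx -5.1852$)
$K{\left(x,I \right)} = \frac{x + \frac{1}{2 x}}{11 + I}$ ($K{\left(x,I \right)} = \frac{x + \frac{1}{2 x}}{I + 11} = \frac{x + \frac{1}{2 x}}{11 + I}$)
$\frac{1}{K{\left(u,-158 \right)} - 22903} + s{\left(25 \right)} = \frac{1}{\frac{\frac{1}{2} + \left(- \frac{140}{27}\right)^{2}}{\left(- \frac{140}{27}\right) \left(11 - 158\right)} - 22903} + 25 = \frac{1}{- \frac{27 \left(\frac{1}{2} + \frac{19600}{729}\right)}{140 \left(-147\right)} - 22903} + 25 = \frac{1}{\left(- \frac{27}{140}\right) \left(- \frac{1}{147}\right) \frac{39929}{1458} - 22903} + 25 = \frac{1}{\frac{39929}{1111320} - 22903} + 25 = \frac{1}{- \frac{25452522031}{1111320}} + 25 = - \frac{1111320}{25452522031} + 25 = \frac{636311939455}{25452522031}$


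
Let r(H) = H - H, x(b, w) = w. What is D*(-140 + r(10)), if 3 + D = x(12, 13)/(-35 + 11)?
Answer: 2975/6 ≈ 495.83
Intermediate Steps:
D = -85/24 (D = -3 + 13/(-35 + 11) = -3 + 13/(-24) = -3 + 13*(-1/24) = -3 - 13/24 = -85/24 ≈ -3.5417)
r(H) = 0
D*(-140 + r(10)) = -85*(-140 + 0)/24 = -85/24*(-140) = 2975/6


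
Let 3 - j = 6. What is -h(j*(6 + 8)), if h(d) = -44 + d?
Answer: 86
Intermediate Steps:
j = -3 (j = 3 - 1*6 = 3 - 6 = -3)
-h(j*(6 + 8)) = -(-44 - 3*(6 + 8)) = -(-44 - 3*14) = -(-44 - 42) = -1*(-86) = 86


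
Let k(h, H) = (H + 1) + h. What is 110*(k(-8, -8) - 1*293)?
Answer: -33880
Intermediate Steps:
k(h, H) = 1 + H + h (k(h, H) = (1 + H) + h = 1 + H + h)
110*(k(-8, -8) - 1*293) = 110*((1 - 8 - 8) - 1*293) = 110*(-15 - 293) = 110*(-308) = -33880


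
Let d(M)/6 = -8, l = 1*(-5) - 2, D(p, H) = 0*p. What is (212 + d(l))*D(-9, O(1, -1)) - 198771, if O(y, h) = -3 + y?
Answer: -198771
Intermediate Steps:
D(p, H) = 0
l = -7 (l = -5 - 2 = -7)
d(M) = -48 (d(M) = 6*(-8) = -48)
(212 + d(l))*D(-9, O(1, -1)) - 198771 = (212 - 48)*0 - 198771 = 164*0 - 198771 = 0 - 198771 = -198771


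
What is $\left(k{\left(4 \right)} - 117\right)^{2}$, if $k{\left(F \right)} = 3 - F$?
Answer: $13924$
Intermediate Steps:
$\left(k{\left(4 \right)} - 117\right)^{2} = \left(\left(3 - 4\right) - 117\right)^{2} = \left(-1 - 117\right)^{2} = \left(-118\right)^{2} = 13924$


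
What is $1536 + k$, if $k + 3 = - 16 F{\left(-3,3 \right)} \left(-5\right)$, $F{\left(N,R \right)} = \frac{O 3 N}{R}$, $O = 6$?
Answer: $93$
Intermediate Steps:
$F{\left(N,R \right)} = \frac{18 N}{R}$ ($F{\left(N,R \right)} = \frac{6 \cdot 3 N}{R} = \frac{18 N}{R}$)
$k = -1443$ ($k = -3 + - 16 \cdot 18 \left(-3\right) \frac{1}{3} \left(-5\right) = -3 + \left(-16\right) \left(-18\right) \left(-5\right) = -3 + 288 \left(-5\right) = -3 - 1440 = -1443$)
$1536 + k = 1536 - 1443 = 93$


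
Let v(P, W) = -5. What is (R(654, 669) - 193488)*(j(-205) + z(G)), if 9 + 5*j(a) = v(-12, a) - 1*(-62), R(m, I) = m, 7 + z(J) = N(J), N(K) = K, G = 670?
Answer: -648500742/5 ≈ -1.2970e+8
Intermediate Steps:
z(J) = -7 + J
j(a) = 48/5 (j(a) = -9/5 + (-5 - 1*(-62))/5 = -9/5 + (-5 + 62)/5 = -9/5 + (⅕)*57 = -9/5 + 57/5 = 48/5)
(R(654, 669) - 193488)*(j(-205) + z(G)) = (654 - 193488)*(48/5 + (-7 + 670)) = -192834*(48/5 + 663) = -192834*3363/5 = -648500742/5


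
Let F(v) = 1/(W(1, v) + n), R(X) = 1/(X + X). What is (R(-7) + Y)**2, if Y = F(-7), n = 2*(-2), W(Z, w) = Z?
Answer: 289/1764 ≈ 0.16383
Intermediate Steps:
R(X) = 1/(2*X)
n = -4
F(v) = -1/3 (F(v) = 1/(1 - 4) = 1/(-3) = -1/3)
Y = -1/3 ≈ -0.33333
(R(-7) + Y)**2 = ((1/2)/(-7) - 1/3)**2 = ((1/2)*(-1/7) - 1/3)**2 = (-1/14 - 1/3)**2 = (-17/42)**2 = 289/1764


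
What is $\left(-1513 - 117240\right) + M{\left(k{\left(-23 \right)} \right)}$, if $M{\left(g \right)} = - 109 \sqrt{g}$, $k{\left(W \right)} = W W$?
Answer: $-121260$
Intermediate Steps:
$k{\left(W \right)} = W^{2}$
$\left(-1513 - 117240\right) + M{\left(k{\left(-23 \right)} \right)} = \left(-1513 - 117240\right) - 109 \sqrt{\left(-23\right)^{2}} = -118753 - 109 \sqrt{529} = -118753 - 2507 = -121260$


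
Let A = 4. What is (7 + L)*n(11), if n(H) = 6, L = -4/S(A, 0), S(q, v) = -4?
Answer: 48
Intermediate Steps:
L = 1 (L = -4/(-4) = -4*(-¼) = 1)
(7 + L)*n(11) = (7 + 1)*6 = 8*6 = 48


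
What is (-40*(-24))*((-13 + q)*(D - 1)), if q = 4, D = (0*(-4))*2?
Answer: 8640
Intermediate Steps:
D = 0 (D = 0*2 = 0)
(-40*(-24))*((-13 + q)*(D - 1)) = (-40*(-24))*((-13 + 4)*(0 - 1)) = 960*(-9*(-1)) = 960*9 = 8640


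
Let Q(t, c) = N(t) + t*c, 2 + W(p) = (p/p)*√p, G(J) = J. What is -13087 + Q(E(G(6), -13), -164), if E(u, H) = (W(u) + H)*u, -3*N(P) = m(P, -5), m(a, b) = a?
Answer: 1703 - 986*√6 ≈ -712.20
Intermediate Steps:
W(p) = -2 + √p (W(p) = -2 + (p/p)*√p = -2 + 1*√p = -2 + √p)
N(P) = -P/3
E(u, H) = u*(-2 + H + √u) (E(u, H) = ((-2 + √u) + H)*u = (-2 + H + √u)*u = u*(-2 + H + √u))
Q(t, c) = -t/3 + c*t (Q(t, c) = -t/3 + t*c = -t/3 + c*t)
-13087 + Q(E(G(6), -13), -164) = -13087 + (6*(-2 - 13 + √6))*(-⅓ - 164) = -13087 + (6*(-15 + √6))*(-493/3) = -13087 + (-90 + 6*√6)*(-493/3) = -13087 + (14790 - 986*√6) = 1703 - 986*√6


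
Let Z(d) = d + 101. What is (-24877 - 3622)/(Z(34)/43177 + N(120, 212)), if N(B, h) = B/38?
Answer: -23379525137/2593185 ≈ -9015.8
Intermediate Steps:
Z(d) = 101 + d
N(B, h) = B/38 (N(B, h) = B*(1/38) = B/38)
(-24877 - 3622)/(Z(34)/43177 + N(120, 212)) = (-24877 - 3622)/((101 + 34)/43177 + (1/38)*120) = -28499/(135*(1/43177) + 60/19) = -28499/(135/43177 + 60/19) = -28499/2593185/820363 = -28499*820363/2593185 = -23379525137/2593185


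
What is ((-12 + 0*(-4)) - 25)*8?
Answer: -296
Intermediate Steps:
((-12 + 0*(-4)) - 25)*8 = ((-12 + 0) - 25)*8 = (-12 - 25)*8 = -37*8 = -296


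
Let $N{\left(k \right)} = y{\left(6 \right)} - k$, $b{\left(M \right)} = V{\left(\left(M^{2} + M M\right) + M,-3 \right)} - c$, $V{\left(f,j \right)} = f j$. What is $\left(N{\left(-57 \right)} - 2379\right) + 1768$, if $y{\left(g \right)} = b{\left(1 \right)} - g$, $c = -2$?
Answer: $-567$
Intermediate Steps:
$b{\left(M \right)} = 2 - 6 M^{2} - 3 M$ ($b{\left(M \right)} = \left(\left(M^{2} + M M\right) + M\right) \left(-3\right) - -2 = \left(\left(M^{2} + M^{2}\right) + M\right) \left(-3\right) + 2 = \left(2 M^{2} + M\right) \left(-3\right) + 2 = \left(M + 2 M^{2}\right) \left(-3\right) + 2 = \left(- 6 M^{2} - 3 M\right) + 2 = 2 - 6 M^{2} - 3 M$)
$y{\left(g \right)} = -7 - g$ ($y{\left(g \right)} = \left(2 - 3 \left(1 + 2 \cdot 1\right)\right) - g = \left(2 - 3 \left(1 + 2\right)\right) - g = \left(2 - 3 \cdot 3\right) - g = \left(2 - 9\right) - g = -7 - g$)
$N{\left(k \right)} = -13 - k$ ($N{\left(k \right)} = \left(-7 - 6\right) - k = -13 - k$)
$\left(N{\left(-57 \right)} - 2379\right) + 1768 = \left(\left(-13 - -57\right) - 2379\right) + 1768 = \left(\left(-13 + 57\right) - 2379\right) + 1768 = \left(44 - 2379\right) + 1768 = -2335 + 1768 = -567$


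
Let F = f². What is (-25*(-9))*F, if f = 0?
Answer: 0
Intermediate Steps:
F = 0 (F = 0² = 0)
(-25*(-9))*F = -25*(-9)*0 = 225*0 = 0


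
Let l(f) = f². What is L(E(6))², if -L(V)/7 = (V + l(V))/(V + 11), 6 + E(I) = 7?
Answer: 49/36 ≈ 1.3611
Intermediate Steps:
E(I) = 1 (E(I) = -6 + 7 = 1)
L(V) = -7*(V + V²)/(11 + V) (L(V) = -7*(V + V²)/(V + 11) = -7*(V + V²)/(11 + V))
L(E(6))² = (7*1*(-1 - 1*1)/(11 + 1))² = (7*1*(-1 - 1)/12)² = (7*1*(1/12)*(-2))² = (-7/6)² = 49/36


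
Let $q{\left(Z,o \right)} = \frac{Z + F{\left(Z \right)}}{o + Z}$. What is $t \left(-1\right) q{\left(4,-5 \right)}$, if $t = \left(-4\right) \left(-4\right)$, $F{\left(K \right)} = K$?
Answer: $128$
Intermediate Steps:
$q{\left(Z,o \right)} = \frac{2 Z}{Z + o}$ ($q{\left(Z,o \right)} = \frac{Z + Z}{o + Z} = \frac{2 Z}{Z + o}$)
$t = 16$
$t \left(-1\right) q{\left(4,-5 \right)} = 16 \left(-1\right) 2 \cdot 4 \frac{1}{4 - 5} = - 16 \cdot 2 \cdot 4 \frac{1}{-1} = - 16 \cdot 2 \cdot 4 \left(-1\right) = \left(-16\right) \left(-8\right) = 128$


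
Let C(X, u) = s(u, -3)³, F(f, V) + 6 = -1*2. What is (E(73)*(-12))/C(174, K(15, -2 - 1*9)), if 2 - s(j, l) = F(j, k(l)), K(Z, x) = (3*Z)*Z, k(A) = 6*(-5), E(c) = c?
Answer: -219/250 ≈ -0.87600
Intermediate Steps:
k(A) = -30
F(f, V) = -8 (F(f, V) = -6 - 1*2 = -6 - 2 = -8)
K(Z, x) = 3*Z²
s(j, l) = 10 (s(j, l) = 2 - 1*(-8) = 2 + 8 = 10)
C(X, u) = 1000 (C(X, u) = 10³ = 1000)
(E(73)*(-12))/C(174, K(15, -2 - 1*9)) = (73*(-12))/1000 = -876*1/1000 = -219/250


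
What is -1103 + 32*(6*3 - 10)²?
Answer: 945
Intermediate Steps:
-1103 + 32*(6*3 - 10)² = -1103 + 32*(18 - 10)² = -1103 + 32*8² = -1103 + 32*64 = -1103 + 2048 = 945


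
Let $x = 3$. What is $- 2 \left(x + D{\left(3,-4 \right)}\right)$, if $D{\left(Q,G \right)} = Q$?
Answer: $-12$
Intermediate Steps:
$- 2 \left(x + D{\left(3,-4 \right)}\right) = - 2 \left(3 + 3\right) = \left(-2\right) 6 = -12$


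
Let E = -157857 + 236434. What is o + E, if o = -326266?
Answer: -247689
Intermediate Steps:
E = 78577
o + E = -326266 + 78577 = -247689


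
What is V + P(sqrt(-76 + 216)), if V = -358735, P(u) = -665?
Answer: -359400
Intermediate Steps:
V + P(sqrt(-76 + 216)) = -358735 - 665 = -359400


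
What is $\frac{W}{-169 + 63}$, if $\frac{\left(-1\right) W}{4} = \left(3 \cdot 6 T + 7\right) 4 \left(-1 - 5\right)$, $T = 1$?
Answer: $- \frac{1200}{53} \approx -22.642$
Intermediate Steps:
$W = 2400$ ($W = - 4 \left(3 \cdot 6 \cdot 1 + 7\right) 4 \left(-1 - 5\right) = - 4 \left(18 \cdot 1 + 7\right) 4 \left(-6\right) = - 4 \left(18 + 7\right) \left(-24\right) = - 4 \cdot 25 \left(-24\right) = \left(-4\right) \left(-600\right) = 2400$)
$\frac{W}{-169 + 63} = \frac{2400}{-169 + 63} = \frac{2400}{-106} = 2400 \left(- \frac{1}{106}\right) = - \frac{1200}{53}$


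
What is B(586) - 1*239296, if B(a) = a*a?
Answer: 104100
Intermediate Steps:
B(a) = a²
B(586) - 1*239296 = 586² - 1*239296 = 343396 - 239296 = 104100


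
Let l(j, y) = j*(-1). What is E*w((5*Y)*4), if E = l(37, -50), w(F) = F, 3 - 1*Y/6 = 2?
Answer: -4440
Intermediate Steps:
Y = 6 (Y = 18 - 6*2 = 18 - 12 = 6)
l(j, y) = -j
E = -37 (E = -1*37 = -37)
E*w((5*Y)*4) = -37*5*6*4 = -1110*4 = -37*120 = -4440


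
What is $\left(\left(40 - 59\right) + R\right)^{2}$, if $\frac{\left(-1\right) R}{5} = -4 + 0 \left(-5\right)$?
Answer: $1$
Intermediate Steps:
$R = 20$ ($R = - 5 \left(-4 + 0 \left(-5\right)\right) = - 5 \left(-4 + 0\right) = \left(-5\right) \left(-4\right) = 20$)
$\left(\left(40 - 59\right) + R\right)^{2} = \left(\left(40 - 59\right) + 20\right)^{2} = \left(-19 + 20\right)^{2} = 1^{2} = 1$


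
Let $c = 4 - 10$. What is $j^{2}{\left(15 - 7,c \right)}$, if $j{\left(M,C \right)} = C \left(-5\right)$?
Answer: $900$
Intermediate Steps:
$c = -6$ ($c = 4 - 10 = -6$)
$j{\left(M,C \right)} = - 5 C$
$j^{2}{\left(15 - 7,c \right)} = \left(\left(-5\right) \left(-6\right)\right)^{2} = 30^{2} = 900$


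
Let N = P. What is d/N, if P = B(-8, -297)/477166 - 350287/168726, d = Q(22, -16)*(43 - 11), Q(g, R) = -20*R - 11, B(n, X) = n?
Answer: -398042975191104/83573198225 ≈ -4762.8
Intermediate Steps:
Q(g, R) = -11 - 20*R
d = 9888 (d = (-11 - 20*(-16))*(43 - 11) = (-11 + 320)*32 = 309*32 = 9888)
P = -83573198225/40255155258 (P = -8/477166 - 350287/168726 = -8*1/477166 - 350287*1/168726 = -4/238583 - 350287/168726 = -83573198225/40255155258 ≈ -2.0761)
N = -83573198225/40255155258 ≈ -2.0761
d/N = 9888/(-83573198225/40255155258) = 9888*(-40255155258/83573198225) = -398042975191104/83573198225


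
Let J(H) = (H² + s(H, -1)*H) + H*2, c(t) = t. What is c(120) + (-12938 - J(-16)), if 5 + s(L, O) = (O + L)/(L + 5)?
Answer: -144070/11 ≈ -13097.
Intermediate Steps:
s(L, O) = -5 + (L + O)/(5 + L) (s(L, O) = -5 + (O + L)/(L + 5) = -5 + (L + O)/(5 + L))
J(H) = H² + 2*H + H*(-26 - 4*H)/(5 + H) (J(H) = (H² + ((-25 - 1 - 4*H)/(5 + H))*H) + H*2 = (H² + ((-26 - 4*H)/(5 + H))*H) + 2*H = (H² + H*(-26 - 4*H)/(5 + H)) + 2*H = H² + 2*H + H*(-26 - 4*H)/(5 + H))
c(120) + (-12938 - J(-16)) = 120 + (-12938 - (-16)*(-16 + (-16)² + 3*(-16))/(5 - 16)) = 120 + (-12938 - (-16)*(-16 + 256 - 48)/(-11)) = 120 + (-12938 - (-16)*(-1)*192/11) = 120 + (-12938 - 1*3072/11) = 120 + (-12938 - 3072/11) = 120 - 145390/11 = -144070/11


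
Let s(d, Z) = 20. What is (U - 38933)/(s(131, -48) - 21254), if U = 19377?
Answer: 9778/10617 ≈ 0.92098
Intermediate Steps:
(U - 38933)/(s(131, -48) - 21254) = (19377 - 38933)/(20 - 21254) = -19556/(-21234) = -19556*(-1/21234) = 9778/10617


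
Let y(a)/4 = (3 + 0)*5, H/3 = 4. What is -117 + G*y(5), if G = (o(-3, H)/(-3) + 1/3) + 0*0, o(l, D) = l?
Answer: -37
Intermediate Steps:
H = 12 (H = 3*4 = 12)
y(a) = 60 (y(a) = 4*((3 + 0)*5) = 4*(3*5) = 4*15 = 60)
G = 4/3 (G = (-3/(-3) + 1/3) + 0*0 = (-3*(-⅓) + 1*(⅓)) + 0 = (1 + ⅓) + 0 = 4/3 + 0 = 4/3 ≈ 1.3333)
-117 + G*y(5) = -117 + (4/3)*60 = -117 + 80 = -37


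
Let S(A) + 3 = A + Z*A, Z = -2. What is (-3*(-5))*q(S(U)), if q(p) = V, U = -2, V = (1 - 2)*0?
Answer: 0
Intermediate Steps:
V = 0 (V = -1*0 = 0)
S(A) = -3 - A (S(A) = -3 + (A - 2*A) = -3 - A)
q(p) = 0
(-3*(-5))*q(S(U)) = -3*(-5)*0 = 15*0 = 0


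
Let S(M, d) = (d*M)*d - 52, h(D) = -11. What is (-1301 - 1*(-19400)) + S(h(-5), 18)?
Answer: 14483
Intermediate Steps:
S(M, d) = -52 + M*d² (S(M, d) = (M*d)*d - 52 = M*d² - 52 = -52 + M*d²)
(-1301 - 1*(-19400)) + S(h(-5), 18) = (-1301 - 1*(-19400)) + (-52 - 11*18²) = (-1301 + 19400) + (-52 - 11*324) = 18099 + (-52 - 3564) = 18099 - 3616 = 14483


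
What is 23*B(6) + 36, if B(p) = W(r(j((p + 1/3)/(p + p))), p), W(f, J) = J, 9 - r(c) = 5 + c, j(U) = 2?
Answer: 174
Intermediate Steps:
r(c) = 4 - c (r(c) = 9 - (5 + c) = 9 + (-5 - c) = 4 - c)
B(p) = p
23*B(6) + 36 = 23*6 + 36 = 138 + 36 = 174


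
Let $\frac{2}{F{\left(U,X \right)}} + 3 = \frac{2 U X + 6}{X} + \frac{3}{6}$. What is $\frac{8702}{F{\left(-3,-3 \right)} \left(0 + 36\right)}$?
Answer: $- \frac{30457}{24} \approx -1269.0$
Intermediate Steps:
$F{\left(U,X \right)} = \frac{2}{- \frac{5}{2} + \frac{6 + 2 U X}{X}}$ ($F{\left(U,X \right)} = \frac{2}{-3 + \left(\frac{2 U X + 6}{X} + \frac{3}{6}\right)} = \frac{2}{-3 + \left(\frac{2 U X + 6}{X} + 3 \cdot \frac{1}{6}\right)} = \frac{2}{-3 + \left(\frac{6 + 2 U X}{X} + \frac{1}{2}\right)} = \frac{2}{-3 + \left(\frac{1}{2} + \frac{6 + 2 U X}{X}\right)} = \frac{2}{- \frac{5}{2} + \frac{6 + 2 U X}{X}}$)
$\frac{8702}{F{\left(-3,-3 \right)} \left(0 + 36\right)} = \frac{8702}{4 \left(-3\right) \frac{1}{12 - -15 + 4 \left(-3\right) \left(-3\right)} \left(0 + 36\right)} = \frac{8702}{4 \left(-3\right) \frac{1}{12 + 15 + 36} \cdot 36} = \frac{8702}{4 \left(-3\right) \frac{1}{63} \cdot 36} = \frac{8702}{\left(- \frac{4}{21}\right) 36} = \frac{8702}{- \frac{48}{7}} = 8702 \left(- \frac{7}{48}\right) = - \frac{30457}{24}$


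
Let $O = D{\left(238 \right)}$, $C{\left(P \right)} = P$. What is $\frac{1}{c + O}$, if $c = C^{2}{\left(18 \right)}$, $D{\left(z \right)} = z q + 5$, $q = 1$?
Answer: $\frac{1}{567} \approx 0.0017637$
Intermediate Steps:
$D{\left(z \right)} = 5 + z$ ($D{\left(z \right)} = z 1 + 5 = z + 5 = 5 + z$)
$O = 243$ ($O = 5 + 238 = 243$)
$c = 324$ ($c = 18^{2} = 324$)
$\frac{1}{c + O} = \frac{1}{324 + 243} = \frac{1}{567}$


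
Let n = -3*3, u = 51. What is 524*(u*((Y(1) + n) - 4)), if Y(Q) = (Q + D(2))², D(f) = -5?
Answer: 80172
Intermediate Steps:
n = -9
Y(Q) = (-5 + Q)² (Y(Q) = (Q - 5)² = (-5 + Q)²)
524*(u*((Y(1) + n) - 4)) = 524*(51*(((-5 + 1)² - 9) - 4)) = 524*(51*(((-4)² - 9) - 4)) = 524*(51*((16 - 9) - 4)) = 524*(51*(7 - 4)) = 524*(51*3) = 524*153 = 80172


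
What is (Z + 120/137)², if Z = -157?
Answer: 457489321/18769 ≈ 24375.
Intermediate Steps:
(Z + 120/137)² = (-157 + 120/137)² = (-21389/137)² = 457489321/18769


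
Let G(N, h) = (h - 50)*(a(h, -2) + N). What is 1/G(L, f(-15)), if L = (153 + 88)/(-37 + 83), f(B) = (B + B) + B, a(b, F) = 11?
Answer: -46/70965 ≈ -0.00064821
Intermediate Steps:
f(B) = 3*B (f(B) = 2*B + B = 3*B)
L = 241/46 ≈ 5.2391
G(N, h) = (-50 + h)*(11 + N) (G(N, h) = (h - 50)*(11 + N) = (-50 + h)*(11 + N))
1/G(L, f(-15)) = 1/(-550 - 50*241/46 + 11*(3*(-15)) + 241*(3*(-15))/46) = 1/(-550 - 6025/23 + 11*(-45) + (241/46)*(-45)) = 1/(-550 - 6025/23 - 495 - 10845/46) = 1/(-70965/46) = -46/70965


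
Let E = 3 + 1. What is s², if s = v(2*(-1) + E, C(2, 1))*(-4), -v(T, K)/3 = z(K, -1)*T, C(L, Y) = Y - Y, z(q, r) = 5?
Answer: 14400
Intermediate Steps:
C(L, Y) = 0
E = 4
v(T, K) = -15*T
s = 120 (s = -15*(2*(-1) + 4)*(-4) = -15*(-2 + 4)*(-4) = -15*2*(-4) = -30*(-4) = 120)
s² = 120² = 14400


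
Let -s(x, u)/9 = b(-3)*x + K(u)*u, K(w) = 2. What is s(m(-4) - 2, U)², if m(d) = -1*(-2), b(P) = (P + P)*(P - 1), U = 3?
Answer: 2916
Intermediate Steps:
b(P) = 2*P*(-1 + P) (b(P) = (2*P)*(-1 + P) = 2*P*(-1 + P))
m(d) = 2
s(x, u) = -216*x - 18*u (s(x, u) = -9*((2*(-3)*(-1 - 3))*x + 2*u) = -9*((2*(-3)*(-4))*x + 2*u) = -9*(24*x + 2*u) = -9*(2*u + 24*x) = -216*x - 18*u)
s(m(-4) - 2, U)² = (-216*(2 - 2) - 18*3)² = (-216*0 - 54)² = (0 - 54)² = (-54)² = 2916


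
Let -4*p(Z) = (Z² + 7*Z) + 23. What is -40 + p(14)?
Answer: -477/4 ≈ -119.25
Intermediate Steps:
p(Z) = -23/4 - 7*Z/4 - Z²/4 (p(Z) = -((Z² + 7*Z) + 23)/4 = -(23 + Z² + 7*Z)/4 = -23/4 - 7*Z/4 - Z²/4)
-40 + p(14) = -40 + (-23/4 - 7/4*14 - ¼*14²) = -40 + (-23/4 - 49/2 - ¼*196) = -40 + (-23/4 - 49/2 - 49) = -40 - 317/4 = -477/4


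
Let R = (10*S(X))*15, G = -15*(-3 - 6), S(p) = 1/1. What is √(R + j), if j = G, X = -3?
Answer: √285 ≈ 16.882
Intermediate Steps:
S(p) = 1
G = 135 (G = -15*(-9) = 135)
R = 150 (R = (10*1)*15 = 10*15 = 150)
j = 135
√(R + j) = √(150 + 135) = √285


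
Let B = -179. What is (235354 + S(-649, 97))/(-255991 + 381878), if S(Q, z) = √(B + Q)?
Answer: 235354/125887 + 6*I*√23/125887 ≈ 1.8696 + 0.00022858*I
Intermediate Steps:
S(Q, z) = √(-179 + Q)
(235354 + S(-649, 97))/(-255991 + 381878) = (235354 + √(-179 - 649))/(-255991 + 381878) = (235354 + √(-828))/125887 = (235354 + 6*I*√23)*(1/125887) = 235354/125887 + 6*I*√23/125887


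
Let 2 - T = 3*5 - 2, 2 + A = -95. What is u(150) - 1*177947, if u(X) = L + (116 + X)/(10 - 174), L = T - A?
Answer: -14584735/82 ≈ -1.7786e+5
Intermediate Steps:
A = -97 (A = -2 - 95 = -97)
T = -11 (T = 2 - (3*5 - 2) = 2 - (15 - 2) = 2 - 1*13 = 2 - 13 = -11)
L = 86 (L = -11 - 1*(-97) = -11 + 97 = 86)
u(X) = 3497/41 - X/164 (u(X) = 86 + (116 + X)/(10 - 174) = 86 + (116 + X)/(-164) = 86 + (116 + X)*(-1/164) = 86 + (-29/41 - X/164) = 3497/41 - X/164)
u(150) - 1*177947 = (3497/41 - 1/164*150) - 1*177947 = (3497/41 - 75/82) - 177947 = 6919/82 - 177947 = -14584735/82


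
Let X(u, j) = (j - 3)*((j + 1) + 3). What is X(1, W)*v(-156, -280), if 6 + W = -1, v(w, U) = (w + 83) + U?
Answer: -10590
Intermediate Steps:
v(w, U) = 83 + U + w (v(w, U) = (83 + w) + U = 83 + U + w)
W = -7 (W = -6 - 1 = -7)
X(u, j) = (-3 + j)*(4 + j) (X(u, j) = (-3 + j)*((1 + j) + 3) = (-3 + j)*(4 + j))
X(1, W)*v(-156, -280) = (-12 - 7 + (-7)²)*(83 - 280 - 156) = (-12 - 7 + 49)*(-353) = 30*(-353) = -10590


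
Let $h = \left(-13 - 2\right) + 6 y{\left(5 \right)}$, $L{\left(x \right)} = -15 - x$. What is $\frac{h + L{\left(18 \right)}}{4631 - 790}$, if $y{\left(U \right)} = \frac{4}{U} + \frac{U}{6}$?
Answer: $- \frac{191}{19205} \approx -0.0099453$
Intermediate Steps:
$y{\left(U \right)} = \frac{4}{U} + \frac{U}{6}$ ($y{\left(U \right)} = \frac{4}{U} + U \frac{1}{6} = \frac{4}{U} + \frac{U}{6}$)
$h = - \frac{26}{5}$ ($h = \left(-13 - 2\right) + 6 \left(\frac{4}{5} + \frac{1}{6} \cdot 5\right) = -15 + 6 \left(4 \cdot \frac{1}{5} + \frac{5}{6}\right) = -15 + 6 \left(\frac{4}{5} + \frac{5}{6}\right) = -15 + 6 \cdot \frac{49}{30} = -15 + \frac{49}{5} = - \frac{26}{5} \approx -5.2$)
$\frac{h + L{\left(18 \right)}}{4631 - 790} = \frac{- \frac{26}{5} - 33}{4631 - 790} = \frac{- \frac{26}{5} - 33}{3841} = \left(- \frac{26}{5} - 33\right) \frac{1}{3841} = \left(- \frac{191}{5}\right) \frac{1}{3841} = - \frac{191}{19205}$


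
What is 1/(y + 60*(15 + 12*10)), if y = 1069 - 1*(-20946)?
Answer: 1/30115 ≈ 3.3206e-5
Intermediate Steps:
y = 22015 (y = 1069 + 20946 = 22015)
1/(y + 60*(15 + 12*10)) = 1/(22015 + 60*(15 + 12*10)) = 1/(22015 + 60*(15 + 120)) = 1/(22015 + 60*135) = 1/(22015 + 8100) = 1/30115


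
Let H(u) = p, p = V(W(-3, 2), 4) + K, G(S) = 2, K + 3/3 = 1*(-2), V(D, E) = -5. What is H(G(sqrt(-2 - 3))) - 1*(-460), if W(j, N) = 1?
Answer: 452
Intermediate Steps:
K = -3 (K = -1 + 1*(-2) = -1 - 2 = -3)
p = -8 (p = -5 - 3 = -8)
H(u) = -8
H(G(sqrt(-2 - 3))) - 1*(-460) = -8 - 1*(-460) = -8 + 460 = 452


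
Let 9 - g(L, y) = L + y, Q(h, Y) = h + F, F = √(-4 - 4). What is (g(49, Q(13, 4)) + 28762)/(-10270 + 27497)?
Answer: 28709/17227 - 2*I*√2/17227 ≈ 1.6665 - 0.00016419*I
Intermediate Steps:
F = 2*I*√2 (F = √(-8) = 2*I*√2 ≈ 2.8284*I)
Q(h, Y) = h + 2*I*√2
g(L, y) = 9 - L - y (g(L, y) = 9 - (L + y) = 9 + (-L - y) = 9 - L - y)
(g(49, Q(13, 4)) + 28762)/(-10270 + 27497) = ((9 - 1*49 - (13 + 2*I*√2)) + 28762)/(-10270 + 27497) = ((9 - 49 + (-13 - 2*I*√2)) + 28762)/17227 = ((-53 - 2*I*√2) + 28762)*(1/17227) = (28709 - 2*I*√2)*(1/17227) = 28709/17227 - 2*I*√2/17227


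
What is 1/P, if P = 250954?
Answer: 1/250954 ≈ 3.9848e-6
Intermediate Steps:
1/P = 1/250954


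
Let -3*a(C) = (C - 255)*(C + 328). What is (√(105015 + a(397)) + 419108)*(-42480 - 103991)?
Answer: -61387167868 - 1904123*√3765/3 ≈ -6.1426e+10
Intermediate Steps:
a(C) = -(-255 + C)*(328 + C)/3 (a(C) = -(C - 255)*(C + 328)/3 = -(-255 + C)*(328 + C)/3)
(√(105015 + a(397)) + 419108)*(-42480 - 103991) = (√(105015 + (27880 - 73/3*397 - ⅓*397²)) + 419108)*(-42480 - 103991) = (√(105015 + (27880 - 28981/3 - ⅓*157609)) + 419108)*(-146471) = (√(105015 + (27880 - 28981/3 - 157609/3)) + 419108)*(-146471) = (√(105015 - 102950/3) + 419108)*(-146471) = (√(212095/3) + 419108)*(-146471) = (13*√3765/3 + 419108)*(-146471) = (419108 + 13*√3765/3)*(-146471) = -61387167868 - 1904123*√3765/3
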